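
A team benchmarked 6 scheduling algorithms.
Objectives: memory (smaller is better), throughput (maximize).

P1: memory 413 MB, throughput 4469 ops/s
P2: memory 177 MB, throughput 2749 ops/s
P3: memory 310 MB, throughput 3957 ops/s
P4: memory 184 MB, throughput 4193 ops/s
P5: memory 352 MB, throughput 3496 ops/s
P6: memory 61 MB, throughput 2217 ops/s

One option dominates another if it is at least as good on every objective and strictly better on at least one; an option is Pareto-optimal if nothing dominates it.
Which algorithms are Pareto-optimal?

P1: not dominated (best throughput).
P2: not dominated.
P3: dominated by P4 (memory 184≤310, throughput 4193≥3957).
P4: not dominated.
P5: dominated by P3 (memory 310≤352, throughput 3957≥3496).
P6: not dominated (best memory).

P1, P2, P4, P6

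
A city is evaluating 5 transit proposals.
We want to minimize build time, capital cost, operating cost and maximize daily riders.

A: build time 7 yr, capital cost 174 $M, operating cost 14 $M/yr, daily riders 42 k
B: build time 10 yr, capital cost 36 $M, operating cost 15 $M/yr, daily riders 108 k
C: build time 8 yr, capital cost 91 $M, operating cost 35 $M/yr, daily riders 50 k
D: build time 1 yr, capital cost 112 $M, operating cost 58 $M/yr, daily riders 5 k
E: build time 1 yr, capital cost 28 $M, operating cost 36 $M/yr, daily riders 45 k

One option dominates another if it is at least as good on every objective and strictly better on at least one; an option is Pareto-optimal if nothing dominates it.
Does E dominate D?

Yes

E vs D: build time 1≤1, capital cost 28≤112, operating cost 36≤58, daily riders 45≥5 — E is at least as good on every objective with at least one strict improvement.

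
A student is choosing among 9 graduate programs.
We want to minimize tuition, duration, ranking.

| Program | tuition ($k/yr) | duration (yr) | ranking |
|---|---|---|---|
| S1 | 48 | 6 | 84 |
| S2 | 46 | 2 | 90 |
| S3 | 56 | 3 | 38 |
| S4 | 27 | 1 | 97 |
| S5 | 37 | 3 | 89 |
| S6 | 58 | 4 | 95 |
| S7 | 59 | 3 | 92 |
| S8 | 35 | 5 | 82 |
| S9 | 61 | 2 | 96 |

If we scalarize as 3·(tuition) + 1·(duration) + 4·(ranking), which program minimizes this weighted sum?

S1: 3·48 + 1·6 + 4·84 = 486
S2: 3·46 + 1·2 + 4·90 = 500
S3: 3·56 + 1·3 + 4·38 = 323
S4: 3·27 + 1·1 + 4·97 = 470
S5: 3·37 + 1·3 + 4·89 = 470
S6: 3·58 + 1·4 + 4·95 = 558
S7: 3·59 + 1·3 + 4·92 = 548
S8: 3·35 + 1·5 + 4·82 = 438
S9: 3·61 + 1·2 + 4·96 = 569
Lowest: S3 at 323.

S3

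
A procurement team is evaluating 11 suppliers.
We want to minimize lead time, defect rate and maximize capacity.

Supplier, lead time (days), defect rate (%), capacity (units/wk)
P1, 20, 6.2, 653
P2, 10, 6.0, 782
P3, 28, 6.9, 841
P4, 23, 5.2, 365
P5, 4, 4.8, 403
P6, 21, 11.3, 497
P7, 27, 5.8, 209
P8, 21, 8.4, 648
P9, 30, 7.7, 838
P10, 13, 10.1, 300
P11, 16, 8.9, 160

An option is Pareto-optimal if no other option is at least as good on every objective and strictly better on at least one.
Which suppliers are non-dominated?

P1: dominated by P2 (lead time 10≤20, defect rate 6.0≤6.2, capacity 782≥653).
P2: not dominated.
P3: not dominated (best capacity).
P4: dominated by P5 (lead time 4≤23, defect rate 4.8≤5.2, capacity 403≥365).
P5: not dominated (best lead time).
P6: dominated by P1 (lead time 20≤21, defect rate 6.2≤11.3, capacity 653≥497).
P7: dominated by P4 (lead time 23≤27, defect rate 5.2≤5.8, capacity 365≥209).
P8: dominated by P1 (lead time 20≤21, defect rate 6.2≤8.4, capacity 653≥648).
P9: dominated by P3 (lead time 28≤30, defect rate 6.9≤7.7, capacity 841≥838).
P10: dominated by P2 (lead time 10≤13, defect rate 6.0≤10.1, capacity 782≥300).
P11: dominated by P2 (lead time 10≤16, defect rate 6.0≤8.9, capacity 782≥160).

P2, P3, P5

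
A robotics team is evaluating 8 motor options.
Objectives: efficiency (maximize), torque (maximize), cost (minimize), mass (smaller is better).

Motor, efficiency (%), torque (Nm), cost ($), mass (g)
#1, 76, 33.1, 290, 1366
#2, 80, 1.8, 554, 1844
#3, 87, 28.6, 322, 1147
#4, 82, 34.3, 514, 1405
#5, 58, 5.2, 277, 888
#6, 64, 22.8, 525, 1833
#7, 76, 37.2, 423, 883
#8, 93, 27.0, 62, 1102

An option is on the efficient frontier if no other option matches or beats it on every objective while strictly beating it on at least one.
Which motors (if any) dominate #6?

#1: efficiency 76≥64, torque 33.1≥22.8, cost 290≤525, mass 1366≤1833 — dominates #6.
#3: efficiency 87≥64, torque 28.6≥22.8, cost 322≤525, mass 1147≤1833 — dominates #6.
#4: efficiency 82≥64, torque 34.3≥22.8, cost 514≤525, mass 1405≤1833 — dominates #6.
#7: efficiency 76≥64, torque 37.2≥22.8, cost 423≤525, mass 883≤1833 — dominates #6.
#8: efficiency 93≥64, torque 27.0≥22.8, cost 62≤525, mass 1102≤1833 — dominates #6.
Others (#2, #5) are each worse than #6 on at least one objective.

#1, #3, #4, #7, #8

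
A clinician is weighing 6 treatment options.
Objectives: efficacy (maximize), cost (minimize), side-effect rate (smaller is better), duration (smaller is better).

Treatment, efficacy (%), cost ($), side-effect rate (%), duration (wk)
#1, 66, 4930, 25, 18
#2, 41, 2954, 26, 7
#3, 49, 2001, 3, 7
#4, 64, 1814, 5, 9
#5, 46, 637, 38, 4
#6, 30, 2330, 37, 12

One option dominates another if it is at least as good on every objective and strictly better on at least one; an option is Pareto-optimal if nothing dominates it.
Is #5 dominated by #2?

No

#2 vs #5: #2 is worse on efficacy (41 vs 46), so it does not dominate #5.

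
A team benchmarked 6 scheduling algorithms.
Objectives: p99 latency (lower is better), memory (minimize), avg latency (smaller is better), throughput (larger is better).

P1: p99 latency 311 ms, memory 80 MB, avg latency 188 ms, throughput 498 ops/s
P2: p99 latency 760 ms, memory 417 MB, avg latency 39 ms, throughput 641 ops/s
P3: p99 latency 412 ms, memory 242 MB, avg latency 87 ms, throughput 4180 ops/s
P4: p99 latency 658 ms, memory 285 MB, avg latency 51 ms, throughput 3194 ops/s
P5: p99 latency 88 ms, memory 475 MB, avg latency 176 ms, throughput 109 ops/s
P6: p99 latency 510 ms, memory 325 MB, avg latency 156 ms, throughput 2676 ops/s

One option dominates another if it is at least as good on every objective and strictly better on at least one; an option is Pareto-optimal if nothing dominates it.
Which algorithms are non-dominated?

P1, P2, P3, P4, P5

P1: not dominated (best memory).
P2: not dominated (best avg latency).
P3: not dominated (best throughput).
P4: not dominated.
P5: not dominated (best p99 latency).
P6: dominated by P3 (p99 latency 412≤510, memory 242≤325, avg latency 87≤156, throughput 4180≥2676).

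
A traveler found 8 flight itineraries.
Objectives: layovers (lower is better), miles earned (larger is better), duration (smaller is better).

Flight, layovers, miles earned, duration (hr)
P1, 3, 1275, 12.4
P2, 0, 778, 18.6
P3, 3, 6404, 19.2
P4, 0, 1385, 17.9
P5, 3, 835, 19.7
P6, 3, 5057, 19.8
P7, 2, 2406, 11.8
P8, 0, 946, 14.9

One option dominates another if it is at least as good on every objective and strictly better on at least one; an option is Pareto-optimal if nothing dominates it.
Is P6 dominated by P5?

No

P5 vs P6: P5 is worse on miles earned (835 vs 5057), so it does not dominate P6.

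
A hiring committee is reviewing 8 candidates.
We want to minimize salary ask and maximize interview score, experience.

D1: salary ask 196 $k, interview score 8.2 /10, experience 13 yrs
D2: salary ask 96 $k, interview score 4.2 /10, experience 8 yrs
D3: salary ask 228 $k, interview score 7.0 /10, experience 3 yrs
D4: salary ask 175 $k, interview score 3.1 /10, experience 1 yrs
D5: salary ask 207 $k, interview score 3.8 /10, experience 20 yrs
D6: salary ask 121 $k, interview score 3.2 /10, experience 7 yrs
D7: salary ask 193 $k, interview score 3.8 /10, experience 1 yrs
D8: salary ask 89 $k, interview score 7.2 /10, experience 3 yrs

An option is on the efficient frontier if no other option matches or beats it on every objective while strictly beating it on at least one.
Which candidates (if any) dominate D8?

D1: worse on salary ask (196 vs 89).
D2: worse on salary ask (96 vs 89).
D3: worse on salary ask (228 vs 89).
D4: worse on salary ask (175 vs 89).
D5: worse on salary ask (207 vs 89).
D6: worse on salary ask (121 vs 89).
D7: worse on salary ask (193 vs 89).
No option dominates D8.

none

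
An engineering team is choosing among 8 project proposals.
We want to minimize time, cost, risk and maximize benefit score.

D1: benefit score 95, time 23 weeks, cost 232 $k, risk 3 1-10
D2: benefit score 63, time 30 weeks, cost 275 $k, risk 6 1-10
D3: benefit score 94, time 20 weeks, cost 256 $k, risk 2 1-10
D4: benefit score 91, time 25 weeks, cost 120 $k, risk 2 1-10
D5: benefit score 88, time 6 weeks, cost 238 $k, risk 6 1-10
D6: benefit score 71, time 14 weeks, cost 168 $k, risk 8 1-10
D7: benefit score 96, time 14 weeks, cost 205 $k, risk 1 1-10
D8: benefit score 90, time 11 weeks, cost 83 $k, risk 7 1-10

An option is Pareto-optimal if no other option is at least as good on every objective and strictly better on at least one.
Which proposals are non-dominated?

D4, D5, D7, D8

D1: dominated by D7 (benefit score 96≥95, time 14≤23, cost 205≤232, risk 1≤3).
D2: dominated by D1 (benefit score 95≥63, time 23≤30, cost 232≤275, risk 3≤6).
D3: dominated by D7 (benefit score 96≥94, time 14≤20, cost 205≤256, risk 1≤2).
D4: not dominated.
D5: not dominated (best time).
D6: dominated by D8 (benefit score 90≥71, time 11≤14, cost 83≤168, risk 7≤8).
D7: not dominated (best benefit score).
D8: not dominated (best cost).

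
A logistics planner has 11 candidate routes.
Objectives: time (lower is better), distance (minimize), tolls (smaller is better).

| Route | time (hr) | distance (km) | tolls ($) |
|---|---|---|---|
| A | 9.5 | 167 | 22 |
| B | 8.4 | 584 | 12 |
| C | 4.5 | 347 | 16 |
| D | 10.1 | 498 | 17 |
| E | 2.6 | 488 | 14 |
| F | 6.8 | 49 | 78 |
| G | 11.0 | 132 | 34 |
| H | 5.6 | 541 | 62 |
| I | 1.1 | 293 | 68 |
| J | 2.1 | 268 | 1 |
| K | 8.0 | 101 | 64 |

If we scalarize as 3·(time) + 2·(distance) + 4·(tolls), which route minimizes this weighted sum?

A: 3·9.5 + 2·167 + 4·22 = 450.5
B: 3·8.4 + 2·584 + 4·12 = 1241.2
C: 3·4.5 + 2·347 + 4·16 = 771.5
D: 3·10.1 + 2·498 + 4·17 = 1094.3
E: 3·2.6 + 2·488 + 4·14 = 1039.8
F: 3·6.8 + 2·49 + 4·78 = 430.4
G: 3·11.0 + 2·132 + 4·34 = 433.0
H: 3·5.6 + 2·541 + 4·62 = 1346.8
I: 3·1.1 + 2·293 + 4·68 = 861.3
J: 3·2.1 + 2·268 + 4·1 = 546.3
K: 3·8.0 + 2·101 + 4·64 = 482.0
Lowest: F at 430.4.

F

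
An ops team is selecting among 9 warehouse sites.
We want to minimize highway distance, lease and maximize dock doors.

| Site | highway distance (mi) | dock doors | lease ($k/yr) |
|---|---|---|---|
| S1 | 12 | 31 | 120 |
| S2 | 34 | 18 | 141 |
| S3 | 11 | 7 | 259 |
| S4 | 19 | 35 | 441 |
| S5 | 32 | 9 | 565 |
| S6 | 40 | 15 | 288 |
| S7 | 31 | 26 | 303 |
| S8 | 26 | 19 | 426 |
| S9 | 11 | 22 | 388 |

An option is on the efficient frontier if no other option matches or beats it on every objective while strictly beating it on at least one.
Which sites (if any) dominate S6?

S1, S2

S1: highway distance 12≤40, dock doors 31≥15, lease 120≤288 — dominates S6.
S2: highway distance 34≤40, dock doors 18≥15, lease 141≤288 — dominates S6.
Others (S3, S4, S5, S7, S8, S9) are each worse than S6 on at least one objective.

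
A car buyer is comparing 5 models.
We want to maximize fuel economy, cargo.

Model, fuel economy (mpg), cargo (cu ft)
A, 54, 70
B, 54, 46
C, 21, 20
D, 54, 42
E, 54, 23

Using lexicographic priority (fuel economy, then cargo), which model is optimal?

First maximize fuel economy: best is 54, kept {A, B, D, E}.
Then maximize cargo: best is 70, kept {A}.

A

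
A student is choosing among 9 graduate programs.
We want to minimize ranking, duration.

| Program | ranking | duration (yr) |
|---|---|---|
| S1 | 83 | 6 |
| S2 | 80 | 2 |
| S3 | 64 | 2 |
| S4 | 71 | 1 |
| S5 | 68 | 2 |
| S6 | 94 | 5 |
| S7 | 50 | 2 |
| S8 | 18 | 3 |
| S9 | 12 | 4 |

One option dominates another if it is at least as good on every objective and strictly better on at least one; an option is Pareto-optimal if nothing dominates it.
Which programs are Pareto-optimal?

S1: dominated by S2 (ranking 80≤83, duration 2≤6).
S2: dominated by S3 (ranking 64≤80, duration 2≤2).
S3: dominated by S7 (ranking 50≤64, duration 2≤2).
S4: not dominated (best duration).
S5: dominated by S3 (ranking 64≤68, duration 2≤2).
S6: dominated by S2 (ranking 80≤94, duration 2≤5).
S7: not dominated.
S8: not dominated.
S9: not dominated (best ranking).

S4, S7, S8, S9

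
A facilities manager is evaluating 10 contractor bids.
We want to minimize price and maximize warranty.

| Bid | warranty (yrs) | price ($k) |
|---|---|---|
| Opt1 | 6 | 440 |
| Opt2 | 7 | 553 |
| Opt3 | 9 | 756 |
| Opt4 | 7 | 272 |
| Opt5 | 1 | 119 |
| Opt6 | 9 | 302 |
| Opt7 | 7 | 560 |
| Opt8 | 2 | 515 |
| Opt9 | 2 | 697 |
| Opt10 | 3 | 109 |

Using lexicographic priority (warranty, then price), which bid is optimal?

First maximize warranty: best is 9, kept {Opt3, Opt6}.
Then minimize price: best is 302, kept {Opt6}.

Opt6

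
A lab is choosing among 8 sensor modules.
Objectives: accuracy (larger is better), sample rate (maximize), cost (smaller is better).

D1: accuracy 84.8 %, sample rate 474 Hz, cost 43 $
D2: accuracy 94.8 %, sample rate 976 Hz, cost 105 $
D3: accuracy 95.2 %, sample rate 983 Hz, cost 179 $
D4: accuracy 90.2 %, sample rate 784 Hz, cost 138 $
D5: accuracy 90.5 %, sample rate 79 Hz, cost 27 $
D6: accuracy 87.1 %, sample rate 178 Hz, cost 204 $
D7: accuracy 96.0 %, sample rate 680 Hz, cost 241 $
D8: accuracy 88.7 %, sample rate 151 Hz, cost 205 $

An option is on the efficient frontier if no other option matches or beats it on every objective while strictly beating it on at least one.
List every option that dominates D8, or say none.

D2: accuracy 94.8≥88.7, sample rate 976≥151, cost 105≤205 — dominates D8.
D3: accuracy 95.2≥88.7, sample rate 983≥151, cost 179≤205 — dominates D8.
D4: accuracy 90.2≥88.7, sample rate 784≥151, cost 138≤205 — dominates D8.
Others (D1, D5, D6, D7) are each worse than D8 on at least one objective.

D2, D3, D4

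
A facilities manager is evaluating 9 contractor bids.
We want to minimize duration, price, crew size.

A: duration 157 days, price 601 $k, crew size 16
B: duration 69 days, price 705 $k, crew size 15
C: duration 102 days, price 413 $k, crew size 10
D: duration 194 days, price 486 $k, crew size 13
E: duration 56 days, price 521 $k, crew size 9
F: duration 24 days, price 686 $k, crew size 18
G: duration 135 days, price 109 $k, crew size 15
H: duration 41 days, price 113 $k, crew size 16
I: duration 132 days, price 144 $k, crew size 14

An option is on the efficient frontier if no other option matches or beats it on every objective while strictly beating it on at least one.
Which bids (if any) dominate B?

E

E: duration 56≤69, price 521≤705, crew size 9≤15 — dominates B.
Others (A, C, D, F, G, H, I) are each worse than B on at least one objective.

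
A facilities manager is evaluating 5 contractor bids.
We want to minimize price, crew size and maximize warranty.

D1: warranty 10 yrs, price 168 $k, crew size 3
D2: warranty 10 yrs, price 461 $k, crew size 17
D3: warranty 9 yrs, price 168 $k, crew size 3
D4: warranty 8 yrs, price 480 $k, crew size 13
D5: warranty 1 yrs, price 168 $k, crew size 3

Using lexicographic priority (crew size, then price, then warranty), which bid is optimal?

First minimize crew size: best is 3, kept {D1, D3, D5}.
Then minimize price: best is 168, kept {D1, D3, D5}.
Then maximize warranty: best is 10, kept {D1}.

D1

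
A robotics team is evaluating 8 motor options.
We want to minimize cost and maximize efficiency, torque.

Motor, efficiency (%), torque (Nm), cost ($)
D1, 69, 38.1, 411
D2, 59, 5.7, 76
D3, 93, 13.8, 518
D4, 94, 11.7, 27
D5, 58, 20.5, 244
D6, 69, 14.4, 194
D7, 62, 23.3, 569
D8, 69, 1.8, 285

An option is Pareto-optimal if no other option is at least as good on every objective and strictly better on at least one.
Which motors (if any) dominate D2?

D4: efficiency 94≥59, torque 11.7≥5.7, cost 27≤76 — dominates D2.
Others (D1, D3, D5, D6, D7, D8) are each worse than D2 on at least one objective.

D4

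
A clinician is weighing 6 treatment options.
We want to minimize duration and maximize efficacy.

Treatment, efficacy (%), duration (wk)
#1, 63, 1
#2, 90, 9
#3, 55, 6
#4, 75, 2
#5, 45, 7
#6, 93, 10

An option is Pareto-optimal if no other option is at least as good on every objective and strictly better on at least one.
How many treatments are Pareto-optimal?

#1: not dominated (best duration).
#2: not dominated.
#3: dominated by #1 (efficacy 63≥55, duration 1≤6).
#4: not dominated.
#5: dominated by #1 (efficacy 63≥45, duration 1≤7).
#6: not dominated (best efficacy).
Pareto-optimal: #1, #2, #4, #6 → 4.

4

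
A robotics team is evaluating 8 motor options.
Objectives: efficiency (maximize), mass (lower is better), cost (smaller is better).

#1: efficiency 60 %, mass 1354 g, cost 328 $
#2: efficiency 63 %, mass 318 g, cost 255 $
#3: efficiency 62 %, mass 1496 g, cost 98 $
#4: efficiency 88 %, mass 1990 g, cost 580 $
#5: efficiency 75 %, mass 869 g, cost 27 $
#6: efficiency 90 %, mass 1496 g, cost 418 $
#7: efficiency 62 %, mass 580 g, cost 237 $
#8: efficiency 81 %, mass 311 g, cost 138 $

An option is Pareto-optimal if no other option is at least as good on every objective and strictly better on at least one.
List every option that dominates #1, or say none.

#2, #5, #7, #8

#2: efficiency 63≥60, mass 318≤1354, cost 255≤328 — dominates #1.
#5: efficiency 75≥60, mass 869≤1354, cost 27≤328 — dominates #1.
#7: efficiency 62≥60, mass 580≤1354, cost 237≤328 — dominates #1.
#8: efficiency 81≥60, mass 311≤1354, cost 138≤328 — dominates #1.
Others (#3, #4, #6) are each worse than #1 on at least one objective.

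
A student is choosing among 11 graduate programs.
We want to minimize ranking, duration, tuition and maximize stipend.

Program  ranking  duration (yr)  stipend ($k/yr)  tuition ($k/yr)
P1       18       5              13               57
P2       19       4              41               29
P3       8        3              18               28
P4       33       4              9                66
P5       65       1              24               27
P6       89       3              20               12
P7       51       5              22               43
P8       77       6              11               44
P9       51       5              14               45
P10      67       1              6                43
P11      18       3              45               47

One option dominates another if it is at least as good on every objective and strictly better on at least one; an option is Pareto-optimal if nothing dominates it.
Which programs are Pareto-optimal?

P1: dominated by P3 (ranking 8≤18, duration 3≤5, stipend 18≥13, tuition 28≤57).
P2: not dominated.
P3: not dominated (best ranking).
P4: dominated by P2 (ranking 19≤33, duration 4≤4, stipend 41≥9, tuition 29≤66).
P5: not dominated.
P6: not dominated (best tuition).
P7: dominated by P2 (ranking 19≤51, duration 4≤5, stipend 41≥22, tuition 29≤43).
P8: dominated by P2 (ranking 19≤77, duration 4≤6, stipend 41≥11, tuition 29≤44).
P9: dominated by P2 (ranking 19≤51, duration 4≤5, stipend 41≥14, tuition 29≤45).
P10: dominated by P5 (ranking 65≤67, duration 1≤1, stipend 24≥6, tuition 27≤43).
P11: not dominated (best stipend).

P2, P3, P5, P6, P11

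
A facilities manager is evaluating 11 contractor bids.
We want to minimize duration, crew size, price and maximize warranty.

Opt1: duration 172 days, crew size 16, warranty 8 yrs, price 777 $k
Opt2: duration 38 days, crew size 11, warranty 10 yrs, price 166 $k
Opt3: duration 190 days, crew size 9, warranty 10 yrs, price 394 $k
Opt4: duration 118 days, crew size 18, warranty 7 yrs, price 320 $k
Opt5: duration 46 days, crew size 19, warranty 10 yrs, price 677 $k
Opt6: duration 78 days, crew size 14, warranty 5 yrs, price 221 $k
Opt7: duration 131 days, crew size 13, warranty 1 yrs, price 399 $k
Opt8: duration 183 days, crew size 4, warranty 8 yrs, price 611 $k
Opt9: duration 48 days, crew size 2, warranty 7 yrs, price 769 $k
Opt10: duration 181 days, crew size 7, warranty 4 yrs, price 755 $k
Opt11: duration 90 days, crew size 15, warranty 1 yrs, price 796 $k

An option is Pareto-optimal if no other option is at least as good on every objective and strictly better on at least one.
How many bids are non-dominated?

Opt1: dominated by Opt2 (duration 38≤172, crew size 11≤16, warranty 10≥8, price 166≤777).
Opt2: not dominated (best duration).
Opt3: not dominated.
Opt4: dominated by Opt2 (duration 38≤118, crew size 11≤18, warranty 10≥7, price 166≤320).
Opt5: dominated by Opt2 (duration 38≤46, crew size 11≤19, warranty 10≥10, price 166≤677).
Opt6: dominated by Opt2 (duration 38≤78, crew size 11≤14, warranty 10≥5, price 166≤221).
Opt7: dominated by Opt2 (duration 38≤131, crew size 11≤13, warranty 10≥1, price 166≤399).
Opt8: not dominated.
Opt9: not dominated (best crew size).
Opt10: not dominated.
Opt11: dominated by Opt2 (duration 38≤90, crew size 11≤15, warranty 10≥1, price 166≤796).
Pareto-optimal: Opt2, Opt3, Opt8, Opt9, Opt10 → 5.

5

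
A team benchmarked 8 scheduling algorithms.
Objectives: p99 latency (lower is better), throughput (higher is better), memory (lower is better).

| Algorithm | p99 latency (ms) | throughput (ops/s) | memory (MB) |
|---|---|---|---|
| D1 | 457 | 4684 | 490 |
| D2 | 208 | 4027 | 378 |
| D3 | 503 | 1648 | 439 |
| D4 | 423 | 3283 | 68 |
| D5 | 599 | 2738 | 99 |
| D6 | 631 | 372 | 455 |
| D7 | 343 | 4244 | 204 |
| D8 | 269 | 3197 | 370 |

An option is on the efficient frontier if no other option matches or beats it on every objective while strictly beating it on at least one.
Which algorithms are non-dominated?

D1, D2, D4, D7, D8

D1: not dominated (best throughput).
D2: not dominated (best p99 latency).
D3: dominated by D2 (p99 latency 208≤503, throughput 4027≥1648, memory 378≤439).
D4: not dominated (best memory).
D5: dominated by D4 (p99 latency 423≤599, throughput 3283≥2738, memory 68≤99).
D6: dominated by D2 (p99 latency 208≤631, throughput 4027≥372, memory 378≤455).
D7: not dominated.
D8: not dominated.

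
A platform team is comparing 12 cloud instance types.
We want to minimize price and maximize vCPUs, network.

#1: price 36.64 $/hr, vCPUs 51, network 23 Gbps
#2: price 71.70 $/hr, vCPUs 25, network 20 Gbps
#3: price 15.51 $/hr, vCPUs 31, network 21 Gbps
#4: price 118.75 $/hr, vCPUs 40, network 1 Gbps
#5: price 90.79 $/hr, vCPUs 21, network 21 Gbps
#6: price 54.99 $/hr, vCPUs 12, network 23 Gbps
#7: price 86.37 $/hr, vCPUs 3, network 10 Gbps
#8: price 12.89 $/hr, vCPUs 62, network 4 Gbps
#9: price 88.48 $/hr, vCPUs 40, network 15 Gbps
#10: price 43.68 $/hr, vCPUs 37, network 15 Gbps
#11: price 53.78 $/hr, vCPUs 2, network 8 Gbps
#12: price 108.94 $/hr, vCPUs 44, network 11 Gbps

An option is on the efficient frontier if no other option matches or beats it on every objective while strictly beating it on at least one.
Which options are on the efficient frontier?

#1, #3, #8

#1: not dominated.
#2: dominated by #1 (price 36.64≤71.70, vCPUs 51≥25, network 23≥20).
#3: not dominated.
#4: dominated by #1 (price 36.64≤118.75, vCPUs 51≥40, network 23≥1).
#5: dominated by #1 (price 36.64≤90.79, vCPUs 51≥21, network 23≥21).
#6: dominated by #1 (price 36.64≤54.99, vCPUs 51≥12, network 23≥23).
#7: dominated by #1 (price 36.64≤86.37, vCPUs 51≥3, network 23≥10).
#8: not dominated (best price).
#9: dominated by #1 (price 36.64≤88.48, vCPUs 51≥40, network 23≥15).
#10: dominated by #1 (price 36.64≤43.68, vCPUs 51≥37, network 23≥15).
#11: dominated by #1 (price 36.64≤53.78, vCPUs 51≥2, network 23≥8).
#12: dominated by #1 (price 36.64≤108.94, vCPUs 51≥44, network 23≥11).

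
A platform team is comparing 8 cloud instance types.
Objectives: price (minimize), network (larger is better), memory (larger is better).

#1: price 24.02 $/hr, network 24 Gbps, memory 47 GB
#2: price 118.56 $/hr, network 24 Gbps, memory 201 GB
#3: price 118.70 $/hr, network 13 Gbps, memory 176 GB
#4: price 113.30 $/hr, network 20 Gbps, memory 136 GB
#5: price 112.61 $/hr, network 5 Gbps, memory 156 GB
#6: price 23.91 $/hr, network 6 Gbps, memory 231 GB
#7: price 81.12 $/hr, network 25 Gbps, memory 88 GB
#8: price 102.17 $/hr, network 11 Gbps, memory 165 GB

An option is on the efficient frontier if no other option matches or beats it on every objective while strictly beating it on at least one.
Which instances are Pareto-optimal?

#1: not dominated.
#2: not dominated.
#3: dominated by #2 (price 118.56≤118.70, network 24≥13, memory 201≥176).
#4: not dominated.
#5: dominated by #6 (price 23.91≤112.61, network 6≥5, memory 231≥156).
#6: not dominated (best price).
#7: not dominated (best network).
#8: not dominated.

#1, #2, #4, #6, #7, #8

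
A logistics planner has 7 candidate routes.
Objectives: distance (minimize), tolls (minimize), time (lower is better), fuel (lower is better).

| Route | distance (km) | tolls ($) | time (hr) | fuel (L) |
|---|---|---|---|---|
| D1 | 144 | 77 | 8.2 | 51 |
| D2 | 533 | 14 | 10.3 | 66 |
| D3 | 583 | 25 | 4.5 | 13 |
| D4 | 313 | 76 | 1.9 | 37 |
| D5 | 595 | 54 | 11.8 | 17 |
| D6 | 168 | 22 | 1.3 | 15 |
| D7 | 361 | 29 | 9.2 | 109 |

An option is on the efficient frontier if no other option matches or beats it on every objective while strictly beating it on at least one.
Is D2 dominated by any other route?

No

D1: worse on tolls (77 vs 14).
D3: worse on distance (583 vs 533).
D4: worse on tolls (76 vs 14).
D5: worse on distance (595 vs 533).
D6: worse on tolls (22 vs 14).
D7: worse on tolls (29 vs 14).
No option is at least as good as D2 on every objective and strictly better on one.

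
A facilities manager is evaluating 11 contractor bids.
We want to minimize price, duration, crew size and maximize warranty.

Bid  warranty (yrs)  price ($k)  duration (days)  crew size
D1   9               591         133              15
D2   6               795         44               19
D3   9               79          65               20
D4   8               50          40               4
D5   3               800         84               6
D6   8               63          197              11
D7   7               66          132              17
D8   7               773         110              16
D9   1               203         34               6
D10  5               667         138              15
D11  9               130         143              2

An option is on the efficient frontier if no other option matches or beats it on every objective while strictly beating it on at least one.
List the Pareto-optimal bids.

D1: not dominated.
D2: dominated by D4 (warranty 8≥6, price 50≤795, duration 40≤44, crew size 4≤19).
D3: not dominated.
D4: not dominated (best price).
D5: dominated by D4 (warranty 8≥3, price 50≤800, duration 40≤84, crew size 4≤6).
D6: dominated by D4 (warranty 8≥8, price 50≤63, duration 40≤197, crew size 4≤11).
D7: dominated by D4 (warranty 8≥7, price 50≤66, duration 40≤132, crew size 4≤17).
D8: dominated by D4 (warranty 8≥7, price 50≤773, duration 40≤110, crew size 4≤16).
D9: not dominated (best duration).
D10: dominated by D1 (warranty 9≥5, price 591≤667, duration 133≤138, crew size 15≤15).
D11: not dominated (best crew size).

D1, D3, D4, D9, D11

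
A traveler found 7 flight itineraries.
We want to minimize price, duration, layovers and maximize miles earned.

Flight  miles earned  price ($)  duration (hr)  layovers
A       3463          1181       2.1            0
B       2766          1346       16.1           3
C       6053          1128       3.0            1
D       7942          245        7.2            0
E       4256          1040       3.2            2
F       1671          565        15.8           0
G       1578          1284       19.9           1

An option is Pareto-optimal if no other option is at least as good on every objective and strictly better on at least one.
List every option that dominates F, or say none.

D: miles earned 7942≥1671, price 245≤565, duration 7.2≤15.8, layovers 0≤0 — dominates F.
Others (A, B, C, E, G) are each worse than F on at least one objective.

D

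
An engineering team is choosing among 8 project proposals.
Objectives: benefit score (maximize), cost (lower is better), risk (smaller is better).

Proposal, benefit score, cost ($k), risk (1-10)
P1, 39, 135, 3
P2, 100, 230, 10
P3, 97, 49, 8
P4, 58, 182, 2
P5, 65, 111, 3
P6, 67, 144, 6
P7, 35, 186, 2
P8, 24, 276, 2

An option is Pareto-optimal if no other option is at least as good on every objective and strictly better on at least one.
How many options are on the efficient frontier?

P1: dominated by P5 (benefit score 65≥39, cost 111≤135, risk 3≤3).
P2: not dominated (best benefit score).
P3: not dominated (best cost).
P4: not dominated.
P5: not dominated.
P6: not dominated.
P7: dominated by P4 (benefit score 58≥35, cost 182≤186, risk 2≤2).
P8: dominated by P4 (benefit score 58≥24, cost 182≤276, risk 2≤2).
Pareto-optimal: P2, P3, P4, P5, P6 → 5.

5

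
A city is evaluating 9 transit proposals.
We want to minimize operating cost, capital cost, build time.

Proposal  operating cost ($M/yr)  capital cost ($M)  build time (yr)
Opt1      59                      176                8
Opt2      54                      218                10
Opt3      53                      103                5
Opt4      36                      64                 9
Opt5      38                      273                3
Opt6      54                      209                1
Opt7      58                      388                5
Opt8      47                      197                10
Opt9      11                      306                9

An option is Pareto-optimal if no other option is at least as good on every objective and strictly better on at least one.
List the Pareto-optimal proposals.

Opt3, Opt4, Opt5, Opt6, Opt9

Opt1: dominated by Opt3 (operating cost 53≤59, capital cost 103≤176, build time 5≤8).
Opt2: dominated by Opt3 (operating cost 53≤54, capital cost 103≤218, build time 5≤10).
Opt3: not dominated.
Opt4: not dominated (best capital cost).
Opt5: not dominated.
Opt6: not dominated (best build time).
Opt7: dominated by Opt3 (operating cost 53≤58, capital cost 103≤388, build time 5≤5).
Opt8: dominated by Opt4 (operating cost 36≤47, capital cost 64≤197, build time 9≤10).
Opt9: not dominated (best operating cost).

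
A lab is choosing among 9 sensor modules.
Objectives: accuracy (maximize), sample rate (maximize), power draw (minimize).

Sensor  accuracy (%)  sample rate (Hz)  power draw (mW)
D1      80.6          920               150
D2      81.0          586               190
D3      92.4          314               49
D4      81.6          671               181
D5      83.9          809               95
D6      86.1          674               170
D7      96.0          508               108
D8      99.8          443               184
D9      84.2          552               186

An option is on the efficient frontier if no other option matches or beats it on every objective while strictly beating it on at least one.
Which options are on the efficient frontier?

D1: not dominated (best sample rate).
D2: dominated by D4 (accuracy 81.6≥81.0, sample rate 671≥586, power draw 181≤190).
D3: not dominated (best power draw).
D4: dominated by D5 (accuracy 83.9≥81.6, sample rate 809≥671, power draw 95≤181).
D5: not dominated.
D6: not dominated.
D7: not dominated.
D8: not dominated (best accuracy).
D9: dominated by D6 (accuracy 86.1≥84.2, sample rate 674≥552, power draw 170≤186).

D1, D3, D5, D6, D7, D8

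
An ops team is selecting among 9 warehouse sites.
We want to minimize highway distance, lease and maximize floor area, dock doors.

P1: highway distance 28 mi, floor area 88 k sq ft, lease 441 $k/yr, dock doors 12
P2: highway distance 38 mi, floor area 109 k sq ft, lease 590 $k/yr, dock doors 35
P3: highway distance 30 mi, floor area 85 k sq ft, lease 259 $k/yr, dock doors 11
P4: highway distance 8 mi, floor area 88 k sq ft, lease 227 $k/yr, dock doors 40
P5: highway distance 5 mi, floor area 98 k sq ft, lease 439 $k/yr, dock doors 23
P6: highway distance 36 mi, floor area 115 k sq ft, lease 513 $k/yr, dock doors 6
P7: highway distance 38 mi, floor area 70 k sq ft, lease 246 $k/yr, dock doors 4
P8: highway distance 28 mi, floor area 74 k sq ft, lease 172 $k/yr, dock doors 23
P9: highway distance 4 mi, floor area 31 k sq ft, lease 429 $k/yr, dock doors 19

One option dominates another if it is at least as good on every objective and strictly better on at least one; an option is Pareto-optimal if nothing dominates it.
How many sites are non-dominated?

P1: dominated by P4 (highway distance 8≤28, floor area 88≥88, lease 227≤441, dock doors 40≥12).
P2: not dominated.
P3: dominated by P4 (highway distance 8≤30, floor area 88≥85, lease 227≤259, dock doors 40≥11).
P4: not dominated (best dock doors).
P5: not dominated.
P6: not dominated (best floor area).
P7: dominated by P4 (highway distance 8≤38, floor area 88≥70, lease 227≤246, dock doors 40≥4).
P8: not dominated (best lease).
P9: not dominated (best highway distance).
Pareto-optimal: P2, P4, P5, P6, P8, P9 → 6.

6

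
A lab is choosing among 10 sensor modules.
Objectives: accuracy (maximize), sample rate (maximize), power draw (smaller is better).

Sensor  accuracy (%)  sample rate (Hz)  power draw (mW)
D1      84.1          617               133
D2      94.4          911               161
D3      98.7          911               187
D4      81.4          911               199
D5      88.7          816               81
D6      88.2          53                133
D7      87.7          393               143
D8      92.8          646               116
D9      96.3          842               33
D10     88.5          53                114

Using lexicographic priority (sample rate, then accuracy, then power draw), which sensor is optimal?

D3

First maximize sample rate: best is 911, kept {D2, D3, D4}.
Then maximize accuracy: best is 98.7, kept {D3}.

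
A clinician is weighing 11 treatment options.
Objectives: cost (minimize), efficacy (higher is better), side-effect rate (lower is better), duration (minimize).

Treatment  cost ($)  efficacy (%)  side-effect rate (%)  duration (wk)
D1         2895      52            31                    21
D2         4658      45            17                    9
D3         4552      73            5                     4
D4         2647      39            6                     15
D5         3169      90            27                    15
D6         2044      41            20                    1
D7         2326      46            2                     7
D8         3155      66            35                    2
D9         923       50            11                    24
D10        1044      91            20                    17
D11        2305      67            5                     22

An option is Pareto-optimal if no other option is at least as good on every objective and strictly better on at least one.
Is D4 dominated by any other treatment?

D7 vs D4: cost 2326≤2647, efficacy 46≥39, side-effect rate 2≤6, duration 7≤15 — D7 is at least as good on every objective and strictly better on at least one, so D7 dominates D4.

Yes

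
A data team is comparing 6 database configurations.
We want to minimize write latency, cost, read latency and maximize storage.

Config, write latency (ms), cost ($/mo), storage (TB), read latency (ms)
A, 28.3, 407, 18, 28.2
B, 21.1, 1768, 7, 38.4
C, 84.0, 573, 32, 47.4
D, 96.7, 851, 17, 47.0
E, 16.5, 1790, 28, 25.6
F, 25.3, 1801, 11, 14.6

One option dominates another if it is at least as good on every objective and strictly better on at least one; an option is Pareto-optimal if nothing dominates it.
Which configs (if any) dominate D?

A: write latency 28.3≤96.7, cost 407≤851, storage 18≥17, read latency 28.2≤47.0 — dominates D.
Others (B, C, E, F) are each worse than D on at least one objective.

A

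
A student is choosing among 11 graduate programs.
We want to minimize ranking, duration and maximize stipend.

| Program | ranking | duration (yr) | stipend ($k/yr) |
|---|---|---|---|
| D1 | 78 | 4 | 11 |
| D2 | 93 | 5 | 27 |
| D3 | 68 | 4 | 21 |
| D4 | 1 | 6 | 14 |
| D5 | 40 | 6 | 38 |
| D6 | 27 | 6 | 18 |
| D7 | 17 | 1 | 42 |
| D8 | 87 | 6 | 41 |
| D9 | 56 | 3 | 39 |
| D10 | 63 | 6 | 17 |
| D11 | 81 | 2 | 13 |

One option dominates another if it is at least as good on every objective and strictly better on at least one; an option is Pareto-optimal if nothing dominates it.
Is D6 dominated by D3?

D3 vs D6: D3 is worse on ranking (68 vs 27), so it does not dominate D6.

No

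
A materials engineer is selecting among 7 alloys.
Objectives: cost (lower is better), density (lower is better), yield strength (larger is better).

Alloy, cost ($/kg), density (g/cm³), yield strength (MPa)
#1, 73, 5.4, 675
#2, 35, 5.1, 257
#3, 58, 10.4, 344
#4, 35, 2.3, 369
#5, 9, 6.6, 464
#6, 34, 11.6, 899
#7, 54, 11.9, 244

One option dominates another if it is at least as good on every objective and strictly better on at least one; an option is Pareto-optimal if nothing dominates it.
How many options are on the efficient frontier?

#1: not dominated.
#2: dominated by #4 (cost 35≤35, density 2.3≤5.1, yield strength 369≥257).
#3: dominated by #4 (cost 35≤58, density 2.3≤10.4, yield strength 369≥344).
#4: not dominated (best density).
#5: not dominated (best cost).
#6: not dominated (best yield strength).
#7: dominated by #2 (cost 35≤54, density 5.1≤11.9, yield strength 257≥244).
Pareto-optimal: #1, #4, #5, #6 → 4.

4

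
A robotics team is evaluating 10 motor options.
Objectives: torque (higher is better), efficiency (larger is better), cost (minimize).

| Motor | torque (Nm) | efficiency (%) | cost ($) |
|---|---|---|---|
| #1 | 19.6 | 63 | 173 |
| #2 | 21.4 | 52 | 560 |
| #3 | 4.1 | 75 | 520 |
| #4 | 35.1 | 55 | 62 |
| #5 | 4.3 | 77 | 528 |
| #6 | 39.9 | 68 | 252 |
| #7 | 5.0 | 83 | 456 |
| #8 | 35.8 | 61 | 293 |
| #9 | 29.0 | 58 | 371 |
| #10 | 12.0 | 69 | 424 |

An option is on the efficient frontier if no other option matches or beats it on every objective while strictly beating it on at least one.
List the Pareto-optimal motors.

#1: not dominated.
#2: dominated by #4 (torque 35.1≥21.4, efficiency 55≥52, cost 62≤560).
#3: dominated by #7 (torque 5.0≥4.1, efficiency 83≥75, cost 456≤520).
#4: not dominated (best cost).
#5: dominated by #7 (torque 5.0≥4.3, efficiency 83≥77, cost 456≤528).
#6: not dominated (best torque).
#7: not dominated (best efficiency).
#8: dominated by #6 (torque 39.9≥35.8, efficiency 68≥61, cost 252≤293).
#9: dominated by #6 (torque 39.9≥29.0, efficiency 68≥58, cost 252≤371).
#10: not dominated.

#1, #4, #6, #7, #10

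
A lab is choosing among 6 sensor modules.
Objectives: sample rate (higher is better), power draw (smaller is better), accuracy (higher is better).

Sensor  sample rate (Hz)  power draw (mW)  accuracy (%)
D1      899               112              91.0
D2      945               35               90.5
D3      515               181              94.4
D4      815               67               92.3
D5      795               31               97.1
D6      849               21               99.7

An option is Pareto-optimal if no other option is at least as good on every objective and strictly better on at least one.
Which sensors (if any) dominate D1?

none

D2: worse on accuracy (90.5 vs 91.0).
D3: worse on sample rate (515 vs 899).
D4: worse on sample rate (815 vs 899).
D5: worse on sample rate (795 vs 899).
D6: worse on sample rate (849 vs 899).
No option dominates D1.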